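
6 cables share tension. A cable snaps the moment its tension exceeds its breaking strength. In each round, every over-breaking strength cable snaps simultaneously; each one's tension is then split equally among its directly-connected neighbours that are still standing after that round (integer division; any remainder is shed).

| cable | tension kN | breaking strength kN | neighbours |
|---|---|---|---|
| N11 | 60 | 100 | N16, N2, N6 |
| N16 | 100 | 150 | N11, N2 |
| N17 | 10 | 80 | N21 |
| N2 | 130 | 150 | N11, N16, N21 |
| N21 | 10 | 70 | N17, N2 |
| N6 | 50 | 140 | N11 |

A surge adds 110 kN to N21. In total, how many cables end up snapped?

5

Round 1 — N21 at 120 > 70. N21 snaps.
  N21 sheds 120 kN to N17, N2: 60 each.
    N17: 10+60 = 70 ≤ 80
    N2: 130+60 = 190 > 150
Round 2 — N2 snaps.
  N2 sheds 190 kN to N11, N16: 95 each.
    N11: 60+95 = 155 > 100
    N16: 100+95 = 195 > 150
Round 3 — N11, N16 snap.
  N11 sheds 155 kN to N6: 155 each.
    N6: 50+155 = 205 > 140
  N16 sheds 195 kN: no online neighbours, lost.
Round 4 — N6 snaps.
  N6 sheds 205 kN: no online neighbours, lost.
No further breaks.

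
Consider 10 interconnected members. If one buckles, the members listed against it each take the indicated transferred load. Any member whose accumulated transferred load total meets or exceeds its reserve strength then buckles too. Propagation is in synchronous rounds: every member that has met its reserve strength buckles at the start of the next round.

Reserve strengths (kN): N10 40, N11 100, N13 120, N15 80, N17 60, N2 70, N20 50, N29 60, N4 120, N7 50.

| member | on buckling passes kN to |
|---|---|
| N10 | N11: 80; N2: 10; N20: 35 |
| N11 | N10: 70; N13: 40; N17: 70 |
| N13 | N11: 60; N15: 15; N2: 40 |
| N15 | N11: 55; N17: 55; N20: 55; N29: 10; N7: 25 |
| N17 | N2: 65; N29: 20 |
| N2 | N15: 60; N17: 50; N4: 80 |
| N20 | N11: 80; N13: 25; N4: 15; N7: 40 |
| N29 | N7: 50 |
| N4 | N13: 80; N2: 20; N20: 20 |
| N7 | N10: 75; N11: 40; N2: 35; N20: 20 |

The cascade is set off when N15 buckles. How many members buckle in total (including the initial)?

Round 1 — N15 buckles (initial).
  N11: +55 → 55 < 100
  N17: +55 → 55 < 60
  N20: +55 → 55 ≥ 50
  N29: +10 → 10 < 60
  N7: +25 → 25 < 50
Round 2 — N20 buckles.
  N11: +80 → 135 ≥ 100
  N13: +25 → 25 < 120
  N4: +15 → 15 < 120
  N7: +40 → 65 ≥ 50
Round 3 — N11, N7 buckle.
  N10: +70+75 → 145 ≥ 40
  N13: +40 → 65 < 120
  N17: +70 → 125 ≥ 60
  N2: +35 → 35 < 70
Round 4 — N10, N17 buckle.
  N2: +10+65 → 110 ≥ 70
  N29: +20 → 30 < 60
Round 5 — N2 buckles.
  N4: +80 → 95 < 120
No further bucklings.

7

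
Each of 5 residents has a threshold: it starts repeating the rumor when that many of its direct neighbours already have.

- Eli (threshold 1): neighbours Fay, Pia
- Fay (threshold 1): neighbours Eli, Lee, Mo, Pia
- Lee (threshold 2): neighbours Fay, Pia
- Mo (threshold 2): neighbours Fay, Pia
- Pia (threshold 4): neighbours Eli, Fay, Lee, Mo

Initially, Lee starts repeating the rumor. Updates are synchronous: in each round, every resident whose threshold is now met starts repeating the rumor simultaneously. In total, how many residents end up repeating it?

Round 1 — Lee starts repeating the rumor (initial).
Round 2 — checking thresholds:
  Fay: 1 of 4 neighbours ≥ 1, starts repeating the rumor.
  Pia: 1 of 4 neighbours < 4, holds.
Round 3 — checking thresholds:
  Eli: 1 of 2 neighbours ≥ 1, starts repeating the rumor.
  Mo: 1 of 2 neighbours < 2, holds.
  Pia: 2 of 4 neighbours < 4, holds.
Round 4 — no new spreads; cascade stops.

3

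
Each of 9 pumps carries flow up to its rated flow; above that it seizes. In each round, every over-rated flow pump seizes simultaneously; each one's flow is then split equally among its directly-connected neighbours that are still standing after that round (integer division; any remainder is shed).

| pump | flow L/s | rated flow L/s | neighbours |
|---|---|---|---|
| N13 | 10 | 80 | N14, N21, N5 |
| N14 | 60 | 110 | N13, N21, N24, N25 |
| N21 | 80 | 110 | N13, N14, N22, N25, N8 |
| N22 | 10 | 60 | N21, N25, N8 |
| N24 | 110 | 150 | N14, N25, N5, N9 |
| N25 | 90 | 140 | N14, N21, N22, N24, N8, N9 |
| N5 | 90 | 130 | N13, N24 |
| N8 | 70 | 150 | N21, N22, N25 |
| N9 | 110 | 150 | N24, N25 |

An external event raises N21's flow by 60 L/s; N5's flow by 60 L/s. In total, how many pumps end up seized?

Round 1 — N21 at 140 > 110; N5 at 150 > 130. N21, N5 seize.
  N21 sheds 140 L/s to N13, N14, N22, N25, N8: 28 each.
    N13: 10+28 = 38 ≤ 80
    N14: 60+28 = 88 ≤ 110
    N22: 10+28 = 38 ≤ 60
    N25: 90+28 = 118 ≤ 140
    N8: 70+28 = 98 ≤ 150
  N5 sheds 150 L/s to N13, N24: 75 each.
    N13: 38+75 = 113 > 80
    N24: 110+75 = 185 > 150
Round 2 — N13, N24 seize.
  N13 sheds 113 L/s to N14: 113 each.
    N14: 88+113 = 201 > 110
  N24 sheds 185 L/s to N14, N25, N9: 61 each (2 lost).
    N14: 201+61 = 262 > 110
    N25: 118+61 = 179 > 140
    N9: 110+61 = 171 > 150
Round 3 — N14, N25, N9 seize.
  N14 sheds 262 L/s: no online neighbours, lost.
  N25 sheds 179 L/s to N22, N8: 89 each (1 lost).
    N22: 38+89 = 127 > 60
    N8: 98+89 = 187 > 150
  N9 sheds 171 L/s: no online neighbours, lost.
Round 4 — N22, N8 seize.
  N22 sheds 127 L/s: no online neighbours, lost.
  N8 sheds 187 L/s: no online neighbours, lost.
No further seizures.

9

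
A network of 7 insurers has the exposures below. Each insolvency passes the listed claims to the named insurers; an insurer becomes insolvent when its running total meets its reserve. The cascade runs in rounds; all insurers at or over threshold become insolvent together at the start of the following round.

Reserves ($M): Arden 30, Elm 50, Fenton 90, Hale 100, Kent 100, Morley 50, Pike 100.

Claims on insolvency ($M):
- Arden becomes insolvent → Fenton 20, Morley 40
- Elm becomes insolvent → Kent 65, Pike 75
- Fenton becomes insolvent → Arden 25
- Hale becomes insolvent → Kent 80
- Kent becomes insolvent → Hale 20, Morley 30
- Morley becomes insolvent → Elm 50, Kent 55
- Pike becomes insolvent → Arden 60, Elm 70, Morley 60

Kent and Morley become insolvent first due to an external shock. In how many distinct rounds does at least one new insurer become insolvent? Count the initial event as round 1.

Round 1 — Kent, Morley become insolvent (initial).
  Elm: +50 → 50 ≥ 50
  Hale: +20 → 20 < 100
Round 2 — Elm becomes insolvent.
  Pike: +75 → 75 < 100
No further insolvencies.

2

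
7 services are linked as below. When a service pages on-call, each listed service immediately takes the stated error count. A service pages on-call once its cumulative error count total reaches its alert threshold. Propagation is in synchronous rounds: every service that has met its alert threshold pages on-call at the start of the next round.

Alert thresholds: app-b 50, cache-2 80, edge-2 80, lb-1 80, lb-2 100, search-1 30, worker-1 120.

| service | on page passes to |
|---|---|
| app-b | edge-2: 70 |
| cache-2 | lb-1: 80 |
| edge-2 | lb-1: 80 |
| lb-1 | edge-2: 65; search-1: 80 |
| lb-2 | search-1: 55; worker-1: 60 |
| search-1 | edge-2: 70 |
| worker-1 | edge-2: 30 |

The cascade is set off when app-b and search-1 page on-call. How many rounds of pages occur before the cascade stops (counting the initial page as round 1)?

Round 1 — app-b, search-1 page on-call (initial).
  edge-2: +70+70 → 140 ≥ 80
Round 2 — edge-2 pages on-call.
  lb-1: +80 → 80 ≥ 80
Round 3 — lb-1 pages on-call.
No further pages.

3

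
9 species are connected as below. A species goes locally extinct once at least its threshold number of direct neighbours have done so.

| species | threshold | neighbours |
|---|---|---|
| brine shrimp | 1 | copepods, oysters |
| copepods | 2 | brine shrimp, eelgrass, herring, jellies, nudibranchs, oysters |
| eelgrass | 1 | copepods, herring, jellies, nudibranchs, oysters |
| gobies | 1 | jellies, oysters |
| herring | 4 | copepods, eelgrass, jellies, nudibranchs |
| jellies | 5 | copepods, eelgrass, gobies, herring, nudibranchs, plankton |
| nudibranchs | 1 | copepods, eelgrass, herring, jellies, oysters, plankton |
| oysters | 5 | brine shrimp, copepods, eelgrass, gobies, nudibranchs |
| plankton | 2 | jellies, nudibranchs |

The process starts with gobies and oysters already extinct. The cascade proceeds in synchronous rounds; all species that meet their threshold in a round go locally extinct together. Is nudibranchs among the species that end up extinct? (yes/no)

Round 1 — gobies, oysters go locally extinct (initial).
Round 2 — checking thresholds:
  brine shrimp: 1 of 2 neighbours ≥ 1, goes locally extinct.
  copepods: 1 of 6 neighbours < 2, below threshold.
  eelgrass: 1 of 5 neighbours ≥ 1, goes locally extinct.
  jellies: 1 of 6 neighbours < 5, below threshold.
  nudibranchs: 1 of 6 neighbours ≥ 1, goes locally extinct.
Round 3 — checking thresholds:
  copepods: 4 of 6 neighbours ≥ 2, goes locally extinct.
  herring: 2 of 4 neighbours < 4, below threshold.
  jellies: 3 of 6 neighbours < 5, below threshold.
  plankton: 1 of 2 neighbours < 2, below threshold.
Round 4 — no new extinctions; cascade stops.

yes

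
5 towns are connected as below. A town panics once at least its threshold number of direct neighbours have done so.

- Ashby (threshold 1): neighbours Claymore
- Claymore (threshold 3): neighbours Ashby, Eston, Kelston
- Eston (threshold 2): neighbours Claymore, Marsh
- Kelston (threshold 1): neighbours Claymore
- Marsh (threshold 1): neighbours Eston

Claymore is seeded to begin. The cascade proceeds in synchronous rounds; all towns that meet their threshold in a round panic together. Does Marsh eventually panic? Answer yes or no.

Round 1 — Claymore panics (initial).
Round 2 — checking thresholds:
  Ashby: 1 of 1 neighbours ≥ 1, panics.
  Eston: 1 of 2 neighbours < 2, below threshold.
  Kelston: 1 of 1 neighbours ≥ 1, panics.
Round 3 — no new panics; cascade stops.

no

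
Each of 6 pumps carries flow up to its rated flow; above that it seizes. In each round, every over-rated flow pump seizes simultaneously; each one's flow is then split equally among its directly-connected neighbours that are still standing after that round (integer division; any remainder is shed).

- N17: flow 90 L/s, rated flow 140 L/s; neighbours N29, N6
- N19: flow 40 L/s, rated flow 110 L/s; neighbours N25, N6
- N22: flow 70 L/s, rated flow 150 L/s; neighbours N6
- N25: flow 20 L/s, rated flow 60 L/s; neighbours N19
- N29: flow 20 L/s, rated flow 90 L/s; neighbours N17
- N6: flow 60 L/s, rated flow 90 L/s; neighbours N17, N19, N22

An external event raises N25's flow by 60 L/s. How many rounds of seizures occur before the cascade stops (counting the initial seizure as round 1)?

5

Round 1 — N25 at 80 > 60. N25 seizes.
  N25 sheds 80 L/s to N19: 80 each.
    N19: 40+80 = 120 > 110
Round 2 — N19 seizes.
  N19 sheds 120 L/s to N6: 120 each.
    N6: 60+120 = 180 > 90
Round 3 — N6 seizes.
  N6 sheds 180 L/s to N17, N22: 90 each.
    N17: 90+90 = 180 > 140
    N22: 70+90 = 160 > 150
Round 4 — N17, N22 seize.
  N17 sheds 180 L/s to N29: 180 each.
    N29: 20+180 = 200 > 90
  N22 sheds 160 L/s: no online neighbours, lost.
Round 5 — N29 seizes.
  N29 sheds 200 L/s: no online neighbours, lost.
No further seizures.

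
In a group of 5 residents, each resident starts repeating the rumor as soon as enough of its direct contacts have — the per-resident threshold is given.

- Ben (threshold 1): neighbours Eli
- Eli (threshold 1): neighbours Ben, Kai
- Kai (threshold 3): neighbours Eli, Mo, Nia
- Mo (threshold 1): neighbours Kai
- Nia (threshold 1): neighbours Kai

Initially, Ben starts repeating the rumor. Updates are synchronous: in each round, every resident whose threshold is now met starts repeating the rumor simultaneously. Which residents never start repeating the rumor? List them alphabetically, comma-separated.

Round 1 — Ben starts repeating the rumor (initial).
Round 2 — checking thresholds:
  Eli: 1 of 2 neighbours ≥ 1, starts repeating the rumor.
Round 3 — no new spreads; cascade stops.

Kai, Mo, Nia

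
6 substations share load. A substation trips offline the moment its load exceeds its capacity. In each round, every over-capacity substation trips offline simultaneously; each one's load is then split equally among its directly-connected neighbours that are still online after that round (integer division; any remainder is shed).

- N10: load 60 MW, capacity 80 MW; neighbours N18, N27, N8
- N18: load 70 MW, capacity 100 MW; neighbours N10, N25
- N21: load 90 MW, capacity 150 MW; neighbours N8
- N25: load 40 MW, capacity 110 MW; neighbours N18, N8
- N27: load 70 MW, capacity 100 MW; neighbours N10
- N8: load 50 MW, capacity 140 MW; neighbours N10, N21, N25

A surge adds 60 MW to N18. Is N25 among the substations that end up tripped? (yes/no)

Round 1 — N18 at 130 > 100. N18 trips offline.
  N18 sheds 130 MW to N10, N25: 65 each.
    N10: 60+65 = 125 > 80
    N25: 40+65 = 105 ≤ 110
Round 2 — N10 trips offline.
  N10 sheds 125 MW to N27, N8: 62 each (1 lost).
    N27: 70+62 = 132 > 100
    N8: 50+62 = 112 ≤ 140
Round 3 — N27 trips offline.
  N27 sheds 132 MW: no online neighbours, lost.
No further trips.

no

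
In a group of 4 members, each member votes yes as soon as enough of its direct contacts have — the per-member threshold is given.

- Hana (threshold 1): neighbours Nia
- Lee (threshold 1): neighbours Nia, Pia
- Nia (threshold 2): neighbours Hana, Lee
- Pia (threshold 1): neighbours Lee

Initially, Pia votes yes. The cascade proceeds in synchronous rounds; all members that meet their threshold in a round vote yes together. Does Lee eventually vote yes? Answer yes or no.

yes

Round 1 — Pia votes yes (initial).
Round 2 — checking thresholds:
  Lee: 1 of 2 neighbours ≥ 1, votes yes.
Round 3 — no new yes votes; cascade stops.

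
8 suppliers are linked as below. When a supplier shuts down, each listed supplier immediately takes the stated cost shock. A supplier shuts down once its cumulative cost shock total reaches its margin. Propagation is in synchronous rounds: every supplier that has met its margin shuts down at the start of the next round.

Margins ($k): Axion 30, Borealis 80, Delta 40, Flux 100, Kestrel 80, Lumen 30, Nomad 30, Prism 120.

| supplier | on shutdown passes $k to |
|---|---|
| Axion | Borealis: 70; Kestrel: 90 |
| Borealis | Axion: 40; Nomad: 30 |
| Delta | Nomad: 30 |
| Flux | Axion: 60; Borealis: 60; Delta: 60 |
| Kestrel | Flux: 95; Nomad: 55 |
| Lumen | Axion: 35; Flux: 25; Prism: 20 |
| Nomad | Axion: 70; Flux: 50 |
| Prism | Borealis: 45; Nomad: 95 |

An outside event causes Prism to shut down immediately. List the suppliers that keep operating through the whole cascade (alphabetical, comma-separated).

Lumen

Round 1 — Prism shuts down (initial).
  Borealis: +45 → 45 < 80
  Nomad: +95 → 95 ≥ 30
Round 2 — Nomad shuts down.
  Axion: +70 → 70 ≥ 30
  Flux: +50 → 50 < 100
Round 3 — Axion shuts down.
  Borealis: +70 → 115 ≥ 80
  Kestrel: +90 → 90 ≥ 80
Round 4 — Borealis, Kestrel shut down.
  Flux: +95 → 145 ≥ 100
Round 5 — Flux shuts down.
  Delta: +60 → 60 ≥ 40
Round 6 — Delta shuts down.
No further shutdowns.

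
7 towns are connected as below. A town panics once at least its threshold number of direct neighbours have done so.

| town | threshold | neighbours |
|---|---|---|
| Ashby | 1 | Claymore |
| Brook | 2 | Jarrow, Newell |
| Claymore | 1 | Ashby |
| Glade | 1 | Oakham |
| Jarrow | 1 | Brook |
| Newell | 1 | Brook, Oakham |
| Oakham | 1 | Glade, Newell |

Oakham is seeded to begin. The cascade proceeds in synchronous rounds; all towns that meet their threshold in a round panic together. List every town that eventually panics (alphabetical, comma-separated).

Round 1 — Oakham panics (initial).
Round 2 — checking thresholds:
  Glade: 1 of 1 neighbours ≥ 1, panics.
  Newell: 1 of 2 neighbours ≥ 1, panics.
Round 3 — no new panics; cascade stops.

Glade, Newell, Oakham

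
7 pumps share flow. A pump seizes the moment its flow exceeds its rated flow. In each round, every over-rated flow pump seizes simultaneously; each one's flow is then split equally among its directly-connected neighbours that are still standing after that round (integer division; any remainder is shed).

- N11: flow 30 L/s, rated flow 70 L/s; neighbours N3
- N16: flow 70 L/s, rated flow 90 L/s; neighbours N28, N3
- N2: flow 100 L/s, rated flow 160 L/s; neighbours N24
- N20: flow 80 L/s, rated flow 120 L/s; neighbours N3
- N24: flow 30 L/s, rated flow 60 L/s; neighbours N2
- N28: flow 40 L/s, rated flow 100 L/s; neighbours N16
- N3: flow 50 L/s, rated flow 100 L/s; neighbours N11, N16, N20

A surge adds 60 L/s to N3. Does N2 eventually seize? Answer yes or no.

no

Round 1 — N3 at 110 > 100. N3 seizes.
  N3 sheds 110 L/s to N11, N16, N20: 36 each (2 lost).
    N11: 30+36 = 66 ≤ 70
    N16: 70+36 = 106 > 90
    N20: 80+36 = 116 ≤ 120
Round 2 — N16 seizes.
  N16 sheds 106 L/s to N28: 106 each.
    N28: 40+106 = 146 > 100
Round 3 — N28 seizes.
  N28 sheds 146 L/s: no online neighbours, lost.
No further seizures.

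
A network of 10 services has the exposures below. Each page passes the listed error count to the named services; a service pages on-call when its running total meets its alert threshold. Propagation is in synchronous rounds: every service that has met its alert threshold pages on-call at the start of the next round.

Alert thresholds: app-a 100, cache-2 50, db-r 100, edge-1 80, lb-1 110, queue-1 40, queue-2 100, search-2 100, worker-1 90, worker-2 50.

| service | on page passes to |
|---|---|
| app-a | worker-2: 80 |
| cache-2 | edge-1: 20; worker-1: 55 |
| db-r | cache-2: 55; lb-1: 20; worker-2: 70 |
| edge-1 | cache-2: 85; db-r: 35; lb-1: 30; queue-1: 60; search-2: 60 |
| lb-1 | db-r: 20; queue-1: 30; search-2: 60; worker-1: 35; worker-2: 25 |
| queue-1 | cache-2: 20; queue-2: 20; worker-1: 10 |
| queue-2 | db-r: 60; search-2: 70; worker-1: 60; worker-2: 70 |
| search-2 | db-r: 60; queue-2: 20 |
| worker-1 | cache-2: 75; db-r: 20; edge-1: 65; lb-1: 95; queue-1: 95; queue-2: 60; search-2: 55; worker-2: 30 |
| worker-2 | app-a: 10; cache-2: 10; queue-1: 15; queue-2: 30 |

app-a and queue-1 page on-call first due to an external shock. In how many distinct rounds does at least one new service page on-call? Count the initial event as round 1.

Round 1 — app-a, queue-1 page on-call (initial).
  cache-2: +20 → 20 < 50
  queue-2: +20 → 20 < 100
  worker-1: +10 → 10 < 90
  worker-2: +80 → 80 ≥ 50
Round 2 — worker-2 pages on-call.
  cache-2: +10 → 30 < 50
  queue-2: +30 → 50 < 100
No further pages.

2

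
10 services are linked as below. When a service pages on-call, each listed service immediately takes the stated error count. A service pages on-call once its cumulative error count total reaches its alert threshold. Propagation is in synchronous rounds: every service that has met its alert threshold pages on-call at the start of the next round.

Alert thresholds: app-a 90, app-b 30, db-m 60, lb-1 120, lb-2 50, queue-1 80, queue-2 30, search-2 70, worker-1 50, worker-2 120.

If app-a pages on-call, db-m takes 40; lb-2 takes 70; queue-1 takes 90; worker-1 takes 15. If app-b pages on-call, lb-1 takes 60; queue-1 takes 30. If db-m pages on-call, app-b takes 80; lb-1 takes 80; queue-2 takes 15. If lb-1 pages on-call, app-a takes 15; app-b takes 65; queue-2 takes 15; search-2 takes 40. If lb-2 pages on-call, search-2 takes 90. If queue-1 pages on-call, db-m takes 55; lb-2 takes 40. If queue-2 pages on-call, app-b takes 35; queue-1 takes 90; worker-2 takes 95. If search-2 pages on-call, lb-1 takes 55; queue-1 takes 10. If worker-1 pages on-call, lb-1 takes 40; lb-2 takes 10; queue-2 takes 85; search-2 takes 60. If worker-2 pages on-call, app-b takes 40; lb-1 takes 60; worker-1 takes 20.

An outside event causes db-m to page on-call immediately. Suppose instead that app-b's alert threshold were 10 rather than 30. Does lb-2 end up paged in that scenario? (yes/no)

With app-b's alert threshold at 10:
Round 1 — db-m pages on-call (initial).
  app-b: +80 → 80 ≥ 10
  lb-1: +80 → 80 < 120
  queue-2: +15 → 15 < 30
Round 2 — app-b pages on-call.
  lb-1: +60 → 140 ≥ 120
  queue-1: +30 → 30 < 80
Round 3 — lb-1 pages on-call.
  app-a: +15 → 15 < 90
  queue-2: +15 → 30 ≥ 30
  search-2: +40 → 40 < 70
Round 4 — queue-2 pages on-call.
  queue-1: +90 → 120 ≥ 80
  worker-2: +95 → 95 < 120
Round 5 — queue-1 pages on-call.
  lb-2: +40 → 40 < 50
No further pages.

no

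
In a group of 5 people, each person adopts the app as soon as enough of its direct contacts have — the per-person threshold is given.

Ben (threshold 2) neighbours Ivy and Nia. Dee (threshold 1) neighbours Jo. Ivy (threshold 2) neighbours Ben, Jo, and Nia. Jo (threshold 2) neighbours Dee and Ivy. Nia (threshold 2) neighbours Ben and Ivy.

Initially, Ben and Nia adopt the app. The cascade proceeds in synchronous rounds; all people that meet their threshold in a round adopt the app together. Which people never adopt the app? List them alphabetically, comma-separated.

Dee, Jo

Round 1 — Ben, Nia adopt the app (initial).
Round 2 — checking thresholds:
  Ivy: 2 of 3 neighbours ≥ 2, adopts the app.
Round 3 — no new adoptions; cascade stops.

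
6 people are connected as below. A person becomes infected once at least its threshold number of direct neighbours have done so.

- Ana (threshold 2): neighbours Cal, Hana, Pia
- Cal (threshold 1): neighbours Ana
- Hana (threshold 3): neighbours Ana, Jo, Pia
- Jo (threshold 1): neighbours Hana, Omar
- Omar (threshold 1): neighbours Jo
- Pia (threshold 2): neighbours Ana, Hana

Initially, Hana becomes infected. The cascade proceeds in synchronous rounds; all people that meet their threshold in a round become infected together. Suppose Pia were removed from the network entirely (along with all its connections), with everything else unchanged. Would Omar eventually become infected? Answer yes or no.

With Pia removed:
Round 1 — Hana becomes infected (initial).
Round 2 — checking thresholds:
  Ana: 1 of 2 neighbours < 2, holds.
  Jo: 1 of 2 neighbours ≥ 1, becomes infected.
Round 3 — checking thresholds:
  Ana: 1 of 2 neighbours < 2, holds.
  Omar: 1 of 1 neighbours ≥ 1, becomes infected.
Round 4 — no new infections; cascade stops.

yes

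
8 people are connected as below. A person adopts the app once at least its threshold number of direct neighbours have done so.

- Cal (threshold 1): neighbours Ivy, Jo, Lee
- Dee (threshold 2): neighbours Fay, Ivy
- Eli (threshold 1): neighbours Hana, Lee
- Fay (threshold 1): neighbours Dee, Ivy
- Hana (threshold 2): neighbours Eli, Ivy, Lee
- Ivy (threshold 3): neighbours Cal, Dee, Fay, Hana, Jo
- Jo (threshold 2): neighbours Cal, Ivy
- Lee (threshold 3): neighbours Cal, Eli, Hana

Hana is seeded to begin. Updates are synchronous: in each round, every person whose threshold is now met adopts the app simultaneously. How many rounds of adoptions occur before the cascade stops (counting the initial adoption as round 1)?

2

Round 1 — Hana adopts the app (initial).
Round 2 — checking thresholds:
  Eli: 1 of 2 neighbours ≥ 1, adopts the app.
  Ivy: 1 of 5 neighbours < 3, holds.
  Lee: 1 of 3 neighbours < 3, holds.
Round 3 — no new adoptions; cascade stops.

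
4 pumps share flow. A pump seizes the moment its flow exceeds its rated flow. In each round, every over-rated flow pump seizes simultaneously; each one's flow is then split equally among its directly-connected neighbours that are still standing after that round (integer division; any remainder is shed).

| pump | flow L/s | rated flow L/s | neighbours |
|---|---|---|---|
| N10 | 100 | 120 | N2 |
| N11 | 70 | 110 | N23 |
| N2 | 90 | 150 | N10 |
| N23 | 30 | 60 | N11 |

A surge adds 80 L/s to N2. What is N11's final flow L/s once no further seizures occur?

Round 1 — N2 at 170 > 150. N2 seizes.
  N2 sheds 170 L/s to N10: 170 each.
    N10: 100+170 = 270 > 120
Round 2 — N10 seizes.
  N10 sheds 270 L/s: no online neighbours, lost.
No further seizures.

70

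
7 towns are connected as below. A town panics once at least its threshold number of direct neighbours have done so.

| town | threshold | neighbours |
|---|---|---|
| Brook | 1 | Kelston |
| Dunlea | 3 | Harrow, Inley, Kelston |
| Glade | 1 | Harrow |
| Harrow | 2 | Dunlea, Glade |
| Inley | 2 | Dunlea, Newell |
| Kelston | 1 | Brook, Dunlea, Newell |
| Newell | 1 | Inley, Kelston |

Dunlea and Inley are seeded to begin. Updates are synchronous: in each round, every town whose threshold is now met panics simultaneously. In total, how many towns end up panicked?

5

Round 1 — Dunlea, Inley panic (initial).
Round 2 — checking thresholds:
  Harrow: 1 of 2 neighbours < 2, not yet.
  Kelston: 1 of 3 neighbours ≥ 1, panics.
  Newell: 1 of 2 neighbours ≥ 1, panics.
Round 3 — checking thresholds:
  Brook: 1 of 1 neighbours ≥ 1, panics.
  Harrow: 1 of 2 neighbours < 2, not yet.
Round 4 — no new panics; cascade stops.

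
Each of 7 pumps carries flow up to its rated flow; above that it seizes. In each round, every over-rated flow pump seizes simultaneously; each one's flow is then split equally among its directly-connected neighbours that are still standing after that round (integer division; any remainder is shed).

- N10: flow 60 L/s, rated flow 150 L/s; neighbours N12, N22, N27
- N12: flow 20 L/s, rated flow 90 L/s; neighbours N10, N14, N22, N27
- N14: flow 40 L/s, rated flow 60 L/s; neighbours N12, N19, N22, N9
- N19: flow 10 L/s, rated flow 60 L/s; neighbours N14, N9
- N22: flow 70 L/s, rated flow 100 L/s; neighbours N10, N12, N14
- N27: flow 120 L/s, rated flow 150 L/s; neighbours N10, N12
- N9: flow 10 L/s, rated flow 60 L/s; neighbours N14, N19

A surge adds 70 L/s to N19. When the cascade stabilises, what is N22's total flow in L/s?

96

Round 1 — N19 at 80 > 60. N19 seizes.
  N19 sheds 80 L/s to N14, N9: 40 each.
    N14: 40+40 = 80 > 60
    N9: 10+40 = 50 ≤ 60
Round 2 — N14 seizes.
  N14 sheds 80 L/s to N12, N22, N9: 26 each (2 lost).
    N12: 20+26 = 46 ≤ 90
    N22: 70+26 = 96 ≤ 100
    N9: 50+26 = 76 > 60
Round 3 — N9 seizes.
  N9 sheds 76 L/s: no online neighbours, lost.
No further seizures.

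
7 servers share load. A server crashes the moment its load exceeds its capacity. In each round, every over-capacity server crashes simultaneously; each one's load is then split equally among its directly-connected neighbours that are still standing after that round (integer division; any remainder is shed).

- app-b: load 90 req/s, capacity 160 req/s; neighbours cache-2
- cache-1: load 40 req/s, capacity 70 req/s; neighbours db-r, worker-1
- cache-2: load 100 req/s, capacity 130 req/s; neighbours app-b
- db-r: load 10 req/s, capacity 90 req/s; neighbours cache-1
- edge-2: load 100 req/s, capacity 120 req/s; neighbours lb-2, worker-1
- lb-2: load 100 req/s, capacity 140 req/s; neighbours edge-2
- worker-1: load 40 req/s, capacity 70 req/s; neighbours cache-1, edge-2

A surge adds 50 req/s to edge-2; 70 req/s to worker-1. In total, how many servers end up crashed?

5

Round 1 — edge-2 at 150 > 120; worker-1 at 110 > 70. edge-2, worker-1 crash.
  edge-2 sheds 150 req/s to lb-2: 150 each.
    lb-2: 100+150 = 250 > 140
  worker-1 sheds 110 req/s to cache-1: 110 each.
    cache-1: 40+110 = 150 > 70
Round 2 — cache-1, lb-2 crash.
  cache-1 sheds 150 req/s to db-r: 150 each.
    db-r: 10+150 = 160 > 90
  lb-2 sheds 250 req/s: no online neighbours, lost.
Round 3 — db-r crashes.
  db-r sheds 160 req/s: no online neighbours, lost.
No further crashes.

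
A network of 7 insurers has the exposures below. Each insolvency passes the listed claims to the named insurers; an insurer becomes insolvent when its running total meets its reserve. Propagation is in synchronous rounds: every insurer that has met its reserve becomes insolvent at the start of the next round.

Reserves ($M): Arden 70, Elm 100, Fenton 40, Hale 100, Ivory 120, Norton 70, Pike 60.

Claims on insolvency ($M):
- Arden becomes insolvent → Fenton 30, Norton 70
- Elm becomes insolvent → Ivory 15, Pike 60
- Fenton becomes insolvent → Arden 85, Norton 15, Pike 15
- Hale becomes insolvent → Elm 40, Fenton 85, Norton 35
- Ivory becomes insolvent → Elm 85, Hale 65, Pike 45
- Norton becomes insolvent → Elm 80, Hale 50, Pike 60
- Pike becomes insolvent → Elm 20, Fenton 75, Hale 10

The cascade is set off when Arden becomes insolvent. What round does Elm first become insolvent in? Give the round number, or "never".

4

Round 1 — Arden becomes insolvent (initial).
  Fenton: +30 → 30 < 40
  Norton: +70 → 70 ≥ 70
Round 2 — Norton becomes insolvent.
  Elm: +80 → 80 < 100
  Hale: +50 → 50 < 100
  Pike: +60 → 60 ≥ 60
Round 3 — Pike becomes insolvent.
  Elm: +20 → 100 ≥ 100
  Fenton: +75 → 105 ≥ 40
  Hale: +10 → 60 < 100
Round 4 — Elm, Fenton become insolvent.
  Ivory: +15 → 15 < 120
No further insolvencies.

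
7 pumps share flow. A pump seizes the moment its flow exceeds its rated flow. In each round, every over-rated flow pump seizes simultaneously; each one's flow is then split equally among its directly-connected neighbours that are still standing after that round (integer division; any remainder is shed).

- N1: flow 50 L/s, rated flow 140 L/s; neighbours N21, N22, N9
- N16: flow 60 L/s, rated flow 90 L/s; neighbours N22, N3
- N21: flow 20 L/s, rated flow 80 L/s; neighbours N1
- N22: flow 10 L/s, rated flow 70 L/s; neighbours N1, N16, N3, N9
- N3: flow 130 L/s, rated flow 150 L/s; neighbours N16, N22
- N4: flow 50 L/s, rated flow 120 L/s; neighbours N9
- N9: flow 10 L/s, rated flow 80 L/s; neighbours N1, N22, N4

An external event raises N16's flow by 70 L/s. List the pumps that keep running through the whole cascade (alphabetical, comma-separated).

N1, N21, N4, N9

Round 1 — N16 at 130 > 90. N16 seizes.
  N16 sheds 130 L/s to N22, N3: 65 each.
    N22: 10+65 = 75 > 70
    N3: 130+65 = 195 > 150
Round 2 — N22, N3 seize.
  N22 sheds 75 L/s to N1, N9: 37 each (1 lost).
    N1: 50+37 = 87 ≤ 140
    N9: 10+37 = 47 ≤ 80
  N3 sheds 195 L/s: no online neighbours, lost.
No further seizures.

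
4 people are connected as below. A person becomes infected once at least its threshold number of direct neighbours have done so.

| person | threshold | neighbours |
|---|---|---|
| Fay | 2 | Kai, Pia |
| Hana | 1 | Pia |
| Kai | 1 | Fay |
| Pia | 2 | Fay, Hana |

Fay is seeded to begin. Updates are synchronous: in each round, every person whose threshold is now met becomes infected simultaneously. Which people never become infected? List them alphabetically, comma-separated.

Hana, Pia

Round 1 — Fay becomes infected (initial).
Round 2 — checking thresholds:
  Kai: 1 of 1 neighbours ≥ 1, becomes infected.
  Pia: 1 of 2 neighbours < 2, not yet.
Round 3 — no new infections; cascade stops.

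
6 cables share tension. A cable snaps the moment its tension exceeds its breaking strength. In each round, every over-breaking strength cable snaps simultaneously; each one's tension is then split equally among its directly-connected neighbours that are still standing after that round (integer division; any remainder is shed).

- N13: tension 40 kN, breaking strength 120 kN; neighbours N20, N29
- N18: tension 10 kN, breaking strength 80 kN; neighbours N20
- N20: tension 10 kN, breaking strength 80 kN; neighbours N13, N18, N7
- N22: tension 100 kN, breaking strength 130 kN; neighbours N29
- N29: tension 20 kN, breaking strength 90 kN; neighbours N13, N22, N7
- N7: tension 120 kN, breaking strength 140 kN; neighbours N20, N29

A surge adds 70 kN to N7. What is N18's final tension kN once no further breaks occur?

62

Round 1 — N7 at 190 > 140. N7 snaps.
  N7 sheds 190 kN to N20, N29: 95 each.
    N20: 10+95 = 105 > 80
    N29: 20+95 = 115 > 90
Round 2 — N20, N29 snap.
  N20 sheds 105 kN to N13, N18: 52 each (1 lost).
    N13: 40+52 = 92 ≤ 120
    N18: 10+52 = 62 ≤ 80
  N29 sheds 115 kN to N13, N22: 57 each (1 lost).
    N13: 92+57 = 149 > 120
    N22: 100+57 = 157 > 130
Round 3 — N13, N22 snap.
  N13 sheds 149 kN: no online neighbours, lost.
  N22 sheds 157 kN: no online neighbours, lost.
No further breaks.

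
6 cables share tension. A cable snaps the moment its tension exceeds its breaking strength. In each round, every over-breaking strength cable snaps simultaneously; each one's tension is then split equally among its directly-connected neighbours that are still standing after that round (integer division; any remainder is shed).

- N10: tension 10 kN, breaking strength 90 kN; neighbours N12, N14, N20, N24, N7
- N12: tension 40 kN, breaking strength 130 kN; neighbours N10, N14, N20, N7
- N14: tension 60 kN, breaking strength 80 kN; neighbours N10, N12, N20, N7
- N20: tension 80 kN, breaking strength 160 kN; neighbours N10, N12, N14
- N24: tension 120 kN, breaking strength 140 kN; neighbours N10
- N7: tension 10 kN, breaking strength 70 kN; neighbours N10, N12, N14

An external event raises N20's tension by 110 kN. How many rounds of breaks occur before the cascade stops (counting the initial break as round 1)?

Round 1 — N20 at 190 > 160. N20 snaps.
  N20 sheds 190 kN to N10, N12, N14: 63 each (1 lost).
    N10: 10+63 = 73 ≤ 90
    N12: 40+63 = 103 ≤ 130
    N14: 60+63 = 123 > 80
Round 2 — N14 snaps.
  N14 sheds 123 kN to N10, N12, N7: 41 each.
    N10: 73+41 = 114 > 90
    N12: 103+41 = 144 > 130
    N7: 10+41 = 51 ≤ 70
Round 3 — N10, N12 snap.
  N10 sheds 114 kN to N24, N7: 57 each.
    N24: 120+57 = 177 > 140
    N7: 51+57 = 108 > 70
  N12 sheds 144 kN to N7: 144 each.
    N7: 108+144 = 252 > 70
Round 4 — N24, N7 snap.
  N24 sheds 177 kN: no online neighbours, lost.
  N7 sheds 252 kN: no online neighbours, lost.
No further breaks.

4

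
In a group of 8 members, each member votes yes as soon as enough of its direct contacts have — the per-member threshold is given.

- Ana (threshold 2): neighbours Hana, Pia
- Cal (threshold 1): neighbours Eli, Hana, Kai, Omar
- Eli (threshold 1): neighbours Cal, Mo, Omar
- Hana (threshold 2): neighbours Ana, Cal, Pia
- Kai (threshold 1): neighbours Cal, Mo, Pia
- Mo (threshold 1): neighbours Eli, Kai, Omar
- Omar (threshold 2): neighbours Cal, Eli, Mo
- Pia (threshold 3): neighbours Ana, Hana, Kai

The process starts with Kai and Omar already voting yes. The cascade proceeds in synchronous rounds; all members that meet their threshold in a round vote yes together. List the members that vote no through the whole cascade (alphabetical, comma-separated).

Round 1 — Kai, Omar vote yes (initial).
Round 2 — checking thresholds:
  Cal: 2 of 4 neighbours ≥ 1, votes yes.
  Eli: 1 of 3 neighbours ≥ 1, votes yes.
  Mo: 2 of 3 neighbours ≥ 1, votes yes.
  Pia: 1 of 3 neighbours < 3, not yet.
Round 3 — no new yes votes; cascade stops.

Ana, Hana, Pia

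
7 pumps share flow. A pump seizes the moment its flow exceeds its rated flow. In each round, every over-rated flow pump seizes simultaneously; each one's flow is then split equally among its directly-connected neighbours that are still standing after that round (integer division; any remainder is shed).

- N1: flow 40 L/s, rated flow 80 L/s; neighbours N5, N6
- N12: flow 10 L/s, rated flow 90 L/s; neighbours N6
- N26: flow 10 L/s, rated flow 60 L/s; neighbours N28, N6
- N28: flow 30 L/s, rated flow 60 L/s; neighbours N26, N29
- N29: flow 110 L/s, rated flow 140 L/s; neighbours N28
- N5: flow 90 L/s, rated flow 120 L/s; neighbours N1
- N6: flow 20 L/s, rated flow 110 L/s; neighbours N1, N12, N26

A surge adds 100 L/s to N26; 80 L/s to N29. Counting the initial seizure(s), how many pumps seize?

Round 1 — N26 at 110 > 60; N29 at 190 > 140. N26, N29 seize.
  N26 sheds 110 L/s to N28, N6: 55 each.
    N28: 30+55 = 85 > 60
    N6: 20+55 = 75 ≤ 110
  N29 sheds 190 L/s to N28: 190 each.
    N28: 85+190 = 275 > 60
Round 2 — N28 seizes.
  N28 sheds 275 L/s: no online neighbours, lost.
No further seizures.

3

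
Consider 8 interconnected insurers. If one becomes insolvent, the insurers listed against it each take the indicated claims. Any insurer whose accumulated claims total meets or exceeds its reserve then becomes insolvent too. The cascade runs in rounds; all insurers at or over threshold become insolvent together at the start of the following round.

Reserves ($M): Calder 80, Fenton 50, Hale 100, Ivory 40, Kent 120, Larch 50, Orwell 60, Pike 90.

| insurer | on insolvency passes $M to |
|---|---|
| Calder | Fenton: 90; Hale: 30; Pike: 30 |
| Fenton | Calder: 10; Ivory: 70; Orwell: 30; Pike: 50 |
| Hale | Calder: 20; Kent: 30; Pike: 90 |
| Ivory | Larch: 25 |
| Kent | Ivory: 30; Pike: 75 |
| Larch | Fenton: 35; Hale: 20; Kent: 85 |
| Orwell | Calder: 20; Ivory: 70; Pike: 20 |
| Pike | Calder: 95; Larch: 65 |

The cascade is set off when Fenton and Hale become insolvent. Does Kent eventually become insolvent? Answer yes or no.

no

Round 1 — Fenton, Hale become insolvent (initial).
  Calder: +10+20 → 30 < 80
  Ivory: +70 → 70 ≥ 40
  Kent: +30 → 30 < 120
  Orwell: +30 → 30 < 60
  Pike: +50+90 → 140 ≥ 90
Round 2 — Ivory, Pike become insolvent.
  Calder: +95 → 125 ≥ 80
  Larch: +25+65 → 90 ≥ 50
Round 3 — Calder, Larch become insolvent.
  Kent: +85 → 115 < 120
No further insolvencies.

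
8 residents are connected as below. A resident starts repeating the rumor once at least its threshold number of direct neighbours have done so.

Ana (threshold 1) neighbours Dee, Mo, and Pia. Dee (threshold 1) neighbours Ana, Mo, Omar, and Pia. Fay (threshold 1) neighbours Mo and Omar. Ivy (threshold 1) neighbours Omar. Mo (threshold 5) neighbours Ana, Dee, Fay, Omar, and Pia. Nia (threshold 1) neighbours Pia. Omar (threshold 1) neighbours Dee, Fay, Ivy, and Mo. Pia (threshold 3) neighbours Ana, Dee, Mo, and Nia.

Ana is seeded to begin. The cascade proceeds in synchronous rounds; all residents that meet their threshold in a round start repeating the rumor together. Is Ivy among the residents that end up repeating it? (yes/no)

yes

Round 1 — Ana starts repeating the rumor (initial).
Round 2 — checking thresholds:
  Dee: 1 of 4 neighbours ≥ 1, starts repeating the rumor.
  Mo: 1 of 5 neighbours < 5, below threshold.
  Pia: 1 of 4 neighbours < 3, below threshold.
Round 3 — checking thresholds:
  Mo: 2 of 5 neighbours < 5, below threshold.
  Omar: 1 of 4 neighbours ≥ 1, starts repeating the rumor.
  Pia: 2 of 4 neighbours < 3, below threshold.
Round 4 — checking thresholds:
  Fay: 1 of 2 neighbours ≥ 1, starts repeating the rumor.
  Ivy: 1 of 1 neighbours ≥ 1, starts repeating the rumor.
  Mo: 3 of 5 neighbours < 5, below threshold.
  Pia: 2 of 4 neighbours < 3, below threshold.
Round 5 — no new spreads; cascade stops.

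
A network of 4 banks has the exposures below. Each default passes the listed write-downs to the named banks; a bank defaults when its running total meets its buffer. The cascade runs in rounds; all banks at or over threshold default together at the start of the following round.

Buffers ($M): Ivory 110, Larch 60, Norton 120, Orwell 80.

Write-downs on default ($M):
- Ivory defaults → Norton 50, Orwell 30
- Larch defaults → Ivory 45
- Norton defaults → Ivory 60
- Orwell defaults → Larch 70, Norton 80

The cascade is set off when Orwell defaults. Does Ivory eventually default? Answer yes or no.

Round 1 — Orwell defaults (initial).
  Larch: +70 → 70 ≥ 60
  Norton: +80 → 80 < 120
Round 2 — Larch defaults.
  Ivory: +45 → 45 < 110
No further defaults.

no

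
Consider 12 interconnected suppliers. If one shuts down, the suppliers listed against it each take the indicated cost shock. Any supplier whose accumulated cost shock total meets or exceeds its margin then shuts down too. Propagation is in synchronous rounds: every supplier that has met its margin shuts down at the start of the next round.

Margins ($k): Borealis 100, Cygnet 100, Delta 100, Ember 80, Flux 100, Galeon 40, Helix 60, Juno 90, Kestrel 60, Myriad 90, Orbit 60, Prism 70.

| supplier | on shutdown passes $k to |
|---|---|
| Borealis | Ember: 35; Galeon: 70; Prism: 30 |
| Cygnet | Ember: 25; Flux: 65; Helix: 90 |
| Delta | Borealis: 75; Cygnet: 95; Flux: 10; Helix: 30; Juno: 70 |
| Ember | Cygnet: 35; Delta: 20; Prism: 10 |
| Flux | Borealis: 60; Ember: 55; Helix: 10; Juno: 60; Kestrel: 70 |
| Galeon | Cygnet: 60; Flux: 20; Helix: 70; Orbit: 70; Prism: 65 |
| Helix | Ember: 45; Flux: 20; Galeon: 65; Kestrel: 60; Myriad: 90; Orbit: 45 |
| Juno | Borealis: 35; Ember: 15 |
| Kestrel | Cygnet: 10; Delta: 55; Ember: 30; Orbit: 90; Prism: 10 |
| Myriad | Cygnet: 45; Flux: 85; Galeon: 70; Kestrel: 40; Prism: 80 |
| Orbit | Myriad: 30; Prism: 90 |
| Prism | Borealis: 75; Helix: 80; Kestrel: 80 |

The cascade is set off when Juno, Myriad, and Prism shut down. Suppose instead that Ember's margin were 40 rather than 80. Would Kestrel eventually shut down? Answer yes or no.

With Ember's margin at 40:
Round 1 — Juno, Myriad, Prism shut down (initial).
  Borealis: +35+75 → 110 ≥ 100
  Cygnet: +45 → 45 < 100
  Ember: +15 → 15 < 40
  Flux: +85 → 85 < 100
  Galeon: +70 → 70 ≥ 40
  Helix: +80 → 80 ≥ 60
  Kestrel: +40+80 → 120 ≥ 60
Round 2 — Borealis, Galeon, Helix, Kestrel shut down.
  Cygnet: +60+10 → 115 ≥ 100
  Delta: +55 → 55 < 100
  Ember: +35+45+30 → 125 ≥ 40
  Flux: +20+20 → 125 ≥ 100
  Orbit: +70+45+90 → 205 ≥ 60
Round 3 — Cygnet, Ember, Flux, Orbit shut down.
  Delta: +20 → 75 < 100
No further shutdowns.

yes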